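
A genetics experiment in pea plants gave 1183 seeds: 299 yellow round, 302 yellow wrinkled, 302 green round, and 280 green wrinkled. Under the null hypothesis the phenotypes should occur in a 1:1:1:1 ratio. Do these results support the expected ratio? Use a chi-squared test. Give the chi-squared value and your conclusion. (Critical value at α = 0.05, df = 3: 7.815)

1.139; consistent

The 1:1:1:1 ratio has 4 parts, so with N = 1183 the expected counts are:
  yellow round: 1183 × 1/4 = 295.75
  yellow wrinkled: 1183 × 1/4 = 295.75
  green round: 1183 × 1/4 = 295.75
  green wrinkled: 1183 × 1/4 = 295.75
χ² = Σ (O − E)² / E
  yellow round: (299 − 295.75)² / 295.75 = 0.0357
  yellow wrinkled: (302 − 295.75)² / 295.75 = 0.1321
  green round: (302 − 295.75)² / 295.75 = 0.1321
  green wrinkled: (280 − 295.75)² / 295.75 = 0.8388
χ² = 0.0357 + 0.1321 + 0.1321 + 0.8388 = 1.1387 ≈ 1.139
Degrees of freedom = 4 − 1 = 3; critical value at α = 0.05 is 7.815.
Since 1.139 < 7.815, we fail to reject the null hypothesis — the data are consistent with the 1:1:1:1 ratio.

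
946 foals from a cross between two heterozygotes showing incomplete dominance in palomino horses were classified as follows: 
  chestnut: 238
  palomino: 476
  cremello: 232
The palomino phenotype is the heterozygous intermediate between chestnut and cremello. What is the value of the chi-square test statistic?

With incomplete dominance, a heterozygote × heterozygote cross gives a 1:2:1 phenotypic ratio.
The 1:2:1 ratio has 4 parts, so with N = 946 the expected counts are:
  chestnut: 946 × 1/4 = 236.5
  palomino: 946 × 2/4 = 473
  cremello: 946 × 1/4 = 236.5
χ² = Σ (O − E)² / E
  chestnut: (238 − 236.5)² / 236.5 = 0.0095
  palomino: (476 − 473)² / 473 = 0.0190
  cremello: (232 − 236.5)² / 236.5 = 0.0856
χ² = 0.0095 + 0.0190 + 0.0856 = 0.1141 ≈ 0.114

0.114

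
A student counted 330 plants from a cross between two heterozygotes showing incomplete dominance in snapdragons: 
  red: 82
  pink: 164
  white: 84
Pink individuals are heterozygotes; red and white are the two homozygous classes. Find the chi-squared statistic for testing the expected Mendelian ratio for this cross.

0.036

With incomplete dominance, a heterozygote × heterozygote cross gives a 1:2:1 phenotypic ratio.
Expected counts for N = 330 under a 1:2:1 ratio (total parts = 4):
  red: 330 × 1/4 = 82.5
  pink: 330 × 2/4 = 165
  white: 330 × 1/4 = 82.5
χ² = Σ (O − E)² / E
  red: (82 − 82.5)² / 82.5 = 0.0030
  pink: (164 − 165)² / 165 = 0.0061
  white: (84 − 82.5)² / 82.5 = 0.0273
χ² = 0.0030 + 0.0061 + 0.0273 = 0.0364 ≈ 0.036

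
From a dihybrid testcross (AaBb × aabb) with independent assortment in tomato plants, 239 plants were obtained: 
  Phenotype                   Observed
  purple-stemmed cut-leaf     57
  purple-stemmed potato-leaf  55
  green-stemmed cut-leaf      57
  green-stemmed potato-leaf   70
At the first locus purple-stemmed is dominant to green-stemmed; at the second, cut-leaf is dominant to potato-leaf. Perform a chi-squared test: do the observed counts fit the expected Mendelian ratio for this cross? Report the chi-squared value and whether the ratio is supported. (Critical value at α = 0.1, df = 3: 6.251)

A dihybrid testcross with independent assortment gives a 1:1:1:1 ratio.
Expected counts for N = 239 under a 1:1:1:1 ratio (total parts = 4):
  purple-stemmed cut-leaf: 239 × 1/4 = 59.75
  purple-stemmed potato-leaf: 239 × 1/4 = 59.75
  green-stemmed cut-leaf: 239 × 1/4 = 59.75
  green-stemmed potato-leaf: 239 × 1/4 = 59.75
χ² = Σ (O − E)² / E
  purple-stemmed cut-leaf: (57 − 59.75)² / 59.75 = 0.1266
  purple-stemmed potato-leaf: (55 − 59.75)² / 59.75 = 0.3776
  green-stemmed cut-leaf: (57 − 59.75)² / 59.75 = 0.1266
  green-stemmed potato-leaf: (70 − 59.75)² / 59.75 = 1.7584
χ² = 0.1266 + 0.3776 + 0.1266 + 1.7584 = 2.3892 ≈ 2.389
Degrees of freedom = 4 − 1 = 3; critical value at α = 0.1 is 6.251.
Since 2.389 < 6.251, we fail to reject the null hypothesis — the data are consistent with the 1:1:1:1 ratio.

2.389; consistent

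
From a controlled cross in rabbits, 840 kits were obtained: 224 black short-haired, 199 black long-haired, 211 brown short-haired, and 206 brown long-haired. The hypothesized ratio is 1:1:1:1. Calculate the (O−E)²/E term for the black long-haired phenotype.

0.576

Expected counts for N = 840 under a 1:1:1:1 ratio (total parts = 4):
  black short-haired: 840 × 1/4 = 210
  black long-haired: 840 × 1/4 = 210
  brown short-haired: 840 × 1/4 = 210
  brown long-haired: 840 × 1/4 = 210
Contribution of black long-haired: (199 − 210)² / 210 = 0.5762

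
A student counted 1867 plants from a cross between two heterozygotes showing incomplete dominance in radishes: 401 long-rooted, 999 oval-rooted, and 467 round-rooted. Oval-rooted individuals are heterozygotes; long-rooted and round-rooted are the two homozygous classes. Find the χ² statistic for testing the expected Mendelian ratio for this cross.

13.858

With incomplete dominance, a heterozygote × heterozygote cross gives a 1:2:1 phenotypic ratio.
Total ratio parts = 4. Expected numbers out of 1867:
  long-rooted: 1867 × 1/4 = 466.75
  oval-rooted: 1867 × 2/4 = 933.5
  round-rooted: 1867 × 1/4 = 466.75
χ² = Σ (O − E)² / E
  long-rooted: (401 − 466.75)² / 466.75 = 9.2621
  oval-rooted: (999 − 933.5)² / 933.5 = 4.5959
  round-rooted: (467 − 466.75)² / 466.75 = 0.0001
χ² = 9.2621 + 4.5959 + 0.0001 = 13.8581 ≈ 13.858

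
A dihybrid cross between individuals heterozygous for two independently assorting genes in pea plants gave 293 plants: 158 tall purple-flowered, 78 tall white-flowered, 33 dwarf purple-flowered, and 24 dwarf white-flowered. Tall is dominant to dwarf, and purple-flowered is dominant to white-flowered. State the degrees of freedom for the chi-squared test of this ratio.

3

A dihybrid F₂ with independent assortment and complete dominance at both loci gives a 9:3:3:1 phenotypic ratio.
A goodness-of-fit test with 4 phenotype classes has df = 4 − 1 = 3.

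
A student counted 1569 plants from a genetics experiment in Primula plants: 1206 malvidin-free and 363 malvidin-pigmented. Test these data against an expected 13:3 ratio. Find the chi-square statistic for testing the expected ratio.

19.810

Under the 13:3 hypothesis (Σ ratio = 16, N = 1569):
  malvidin-free: 1569 × 13/16 = 1274.8125
  malvidin-pigmented: 1569 × 3/16 = 294.1875
χ² = Σ (O − E)² / E
  malvidin-free: (1206 − 1274.8125)² / 1274.8125 = 3.7144
  malvidin-pigmented: (363 − 294.1875)² / 294.1875 = 16.0957
χ² = 3.7144 + 16.0957 = 19.8101 ≈ 19.810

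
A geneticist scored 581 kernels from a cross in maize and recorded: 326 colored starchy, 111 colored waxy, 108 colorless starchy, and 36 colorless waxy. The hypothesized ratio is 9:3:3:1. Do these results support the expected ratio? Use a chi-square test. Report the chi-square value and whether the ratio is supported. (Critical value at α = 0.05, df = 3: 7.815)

The 9:3:3:1 ratio has 16 parts, so with N = 581 the expected counts are:
  colored starchy: 581 × 9/16 = 326.8125
  colored waxy: 581 × 3/16 = 108.9375
  colorless starchy: 581 × 3/16 = 108.9375
  colorless waxy: 581 × 1/16 = 36.3125
χ² = Σ (O − E)² / E
  colored starchy: (326 − 326.8125)² / 326.8125 = 0.0020
  colored waxy: (111 − 108.9375)² / 108.9375 = 0.0390
  colorless starchy: (108 − 108.9375)² / 108.9375 = 0.0081
  colorless waxy: (36 − 36.3125)² / 36.3125 = 0.0027
χ² = 0.0020 + 0.0390 + 0.0081 + 0.0027 = 0.0518 ≈ 0.052
Degrees of freedom = 4 − 1 = 3; critical value at α = 0.05 is 7.815.
Since 0.052 < 7.815, we fail to reject the null hypothesis — the data are consistent with the 9:3:3:1 ratio.

0.052; consistent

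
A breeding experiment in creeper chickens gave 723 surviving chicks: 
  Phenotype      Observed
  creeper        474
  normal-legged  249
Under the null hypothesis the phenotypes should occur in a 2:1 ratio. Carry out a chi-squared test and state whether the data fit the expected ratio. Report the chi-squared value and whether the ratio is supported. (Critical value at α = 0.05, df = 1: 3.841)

Expected counts for N = 723 under a 2:1 ratio (total parts = 3):
  creeper: 723 × 2/3 = 482
  normal-legged: 723 × 1/3 = 241
χ² = Σ (O − E)² / E
  creeper: (474 − 482)² / 482 = 0.1328
  normal-legged: (249 − 241)² / 241 = 0.2656
χ² = 0.1328 + 0.2656 = 0.3984 ≈ 0.398
Degrees of freedom = 2 − 1 = 1; critical value at α = 0.05 is 3.841.
Since 0.398 < 3.841, we fail to reject the null hypothesis — the data are consistent with the 2:1 ratio.

0.398; consistent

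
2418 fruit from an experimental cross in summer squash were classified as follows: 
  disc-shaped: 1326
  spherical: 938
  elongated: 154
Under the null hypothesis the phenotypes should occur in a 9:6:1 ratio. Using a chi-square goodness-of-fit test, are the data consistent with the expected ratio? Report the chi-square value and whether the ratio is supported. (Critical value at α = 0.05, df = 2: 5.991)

Expected counts for N = 2418 under a 9:6:1 ratio (total parts = 16):
  disc-shaped: 2418 × 9/16 = 1360.125
  spherical: 2418 × 6/16 = 906.75
  elongated: 2418 × 1/16 = 151.125
χ² = Σ (O − E)² / E
  disc-shaped: (1326 − 1360.125)² / 1360.125 = 0.8562
  spherical: (938 − 906.75)² / 906.75 = 1.0770
  elongated: (154 − 151.125)² / 151.125 = 0.0547
χ² = 0.8562 + 1.0770 + 0.0547 = 1.9879 ≈ 1.988
Degrees of freedom = 3 − 1 = 2; critical value at α = 0.05 is 5.991.
Since 1.988 < 5.991, we fail to reject the null hypothesis — the data are consistent with the 9:6:1 ratio.

1.988; consistent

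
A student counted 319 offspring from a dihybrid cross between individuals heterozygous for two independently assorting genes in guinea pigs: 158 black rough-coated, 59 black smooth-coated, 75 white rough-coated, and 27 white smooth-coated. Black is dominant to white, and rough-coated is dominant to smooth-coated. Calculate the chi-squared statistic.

8.930

A dihybrid F₂ with independent assortment and complete dominance at both loci gives a 9:3:3:1 phenotypic ratio.
Expected counts for N = 319 under a 9:3:3:1 ratio (total parts = 16):
  black rough-coated: 319 × 9/16 = 179.4375
  black smooth-coated: 319 × 3/16 = 59.8125
  white rough-coated: 319 × 3/16 = 59.8125
  white smooth-coated: 319 × 1/16 = 19.9375
χ² = Σ (O − E)² / E
  black rough-coated: (158 − 179.4375)² / 179.4375 = 2.5612
  black smooth-coated: (59 − 59.8125)² / 59.8125 = 0.0110
  white rough-coated: (75 − 59.8125)² / 59.8125 = 3.8564
  white smooth-coated: (27 − 19.9375)² / 19.9375 = 2.5018
χ² = 2.5612 + 0.0110 + 3.8564 + 2.5018 = 8.9304 ≈ 8.930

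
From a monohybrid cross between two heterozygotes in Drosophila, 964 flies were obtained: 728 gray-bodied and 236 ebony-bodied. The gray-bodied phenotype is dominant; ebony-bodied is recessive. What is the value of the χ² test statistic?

0.138

For a monohybrid cross between heterozygotes with complete dominance, the expected phenotypic ratio is 3:1.
The 3:1 ratio has 4 parts, so with N = 964 the expected counts are:
  gray-bodied: 964 × 3/4 = 723
  ebony-bodied: 964 × 1/4 = 241
χ² = Σ (O − E)² / E
  gray-bodied: (728 − 723)² / 723 = 0.0346
  ebony-bodied: (236 − 241)² / 241 = 0.1037
χ² = 0.0346 + 0.1037 = 0.1383 ≈ 0.138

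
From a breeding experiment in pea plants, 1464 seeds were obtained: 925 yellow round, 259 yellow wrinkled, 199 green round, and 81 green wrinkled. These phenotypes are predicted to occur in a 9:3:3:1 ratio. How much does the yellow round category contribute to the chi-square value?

The 9:3:3:1 ratio has 16 parts, so with N = 1464 the expected counts are:
  yellow round: 1464 × 9/16 = 823.5
  yellow wrinkled: 1464 × 3/16 = 274.5
  green round: 1464 × 3/16 = 274.5
  green wrinkled: 1464 × 1/16 = 91.5
Contribution of yellow round: (925 − 823.5)² / 823.5 = 12.5103

12.510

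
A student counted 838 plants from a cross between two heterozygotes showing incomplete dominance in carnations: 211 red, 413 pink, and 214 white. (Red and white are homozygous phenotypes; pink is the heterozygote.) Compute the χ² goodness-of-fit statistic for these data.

With incomplete dominance, a heterozygote × heterozygote cross gives a 1:2:1 phenotypic ratio.
The 1:2:1 ratio has 4 parts, so with N = 838 the expected counts are:
  red: 838 × 1/4 = 209.5
  pink: 838 × 2/4 = 419
  white: 838 × 1/4 = 209.5
χ² = Σ (O − E)² / E
  red: (211 − 209.5)² / 209.5 = 0.0107
  pink: (413 − 419)² / 419 = 0.0859
  white: (214 − 209.5)² / 209.5 = 0.0967
χ² = 0.0107 + 0.0859 + 0.0967 = 0.1933 ≈ 0.193

0.193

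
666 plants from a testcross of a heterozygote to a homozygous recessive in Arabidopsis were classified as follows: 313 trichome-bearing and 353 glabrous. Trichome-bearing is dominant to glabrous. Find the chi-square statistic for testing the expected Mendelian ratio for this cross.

2.402

A testcross of a heterozygote (Aa × aa) gives a 1:1 phenotypic ratio.
The 1:1 ratio has 2 parts, so with N = 666 the expected counts are:
  trichome-bearing: 666 × 1/2 = 333
  glabrous: 666 × 1/2 = 333
χ² = Σ (O − E)² / E
  trichome-bearing: (313 − 333)² / 333 = 1.2012
  glabrous: (353 − 333)² / 333 = 1.2012
χ² = 1.2012 + 1.2012 = 2.4024 ≈ 2.402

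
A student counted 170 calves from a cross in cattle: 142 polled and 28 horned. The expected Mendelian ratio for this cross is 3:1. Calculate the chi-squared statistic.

6.596

The 3:1 ratio has 4 parts, so with N = 170 the expected counts are:
  polled: 170 × 3/4 = 127.5
  horned: 170 × 1/4 = 42.5
χ² = Σ (O − E)² / E
  polled: (142 − 127.5)² / 127.5 = 1.6490
  horned: (28 − 42.5)² / 42.5 = 4.9471
χ² = 1.6490 + 4.9471 = 6.5961 ≈ 6.596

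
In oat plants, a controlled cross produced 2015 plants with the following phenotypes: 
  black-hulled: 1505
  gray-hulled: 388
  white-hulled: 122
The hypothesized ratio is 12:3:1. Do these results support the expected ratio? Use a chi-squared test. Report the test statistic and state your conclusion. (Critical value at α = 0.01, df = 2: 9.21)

Under the 12:3:1 hypothesis (Σ ratio = 16, N = 2015):
  black-hulled: 2015 × 12/16 = 1511.25
  gray-hulled: 2015 × 3/16 = 377.8125
  white-hulled: 2015 × 1/16 = 125.9375
χ² = Σ (O − E)² / E
  black-hulled: (1505 − 1511.25)² / 1511.25 = 0.0258
  gray-hulled: (388 − 377.8125)² / 377.8125 = 0.2747
  white-hulled: (122 − 125.9375)² / 125.9375 = 0.1231
χ² = 0.0258 + 0.2747 + 0.1231 = 0.4236 ≈ 0.424
Degrees of freedom = 3 − 1 = 2; critical value at α = 0.01 is 9.21.
Since 0.424 < 9.21, we fail to reject the null hypothesis — the data are consistent with the 12:3:1 ratio.

0.424; consistent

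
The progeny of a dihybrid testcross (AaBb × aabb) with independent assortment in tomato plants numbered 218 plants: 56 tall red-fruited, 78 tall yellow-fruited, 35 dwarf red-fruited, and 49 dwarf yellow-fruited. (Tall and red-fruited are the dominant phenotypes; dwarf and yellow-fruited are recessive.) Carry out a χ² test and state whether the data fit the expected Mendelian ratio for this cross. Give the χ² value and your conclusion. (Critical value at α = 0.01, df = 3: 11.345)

A dihybrid testcross with independent assortment gives a 1:1:1:1 ratio.
Total ratio parts = 4. Expected numbers out of 218:
  tall red-fruited: 218 × 1/4 = 54.5
  tall yellow-fruited: 218 × 1/4 = 54.5
  dwarf red-fruited: 218 × 1/4 = 54.5
  dwarf yellow-fruited: 218 × 1/4 = 54.5
χ² = Σ (O − E)² / E
  tall red-fruited: (56 − 54.5)² / 54.5 = 0.0413
  tall yellow-fruited: (78 − 54.5)² / 54.5 = 10.1330
  dwarf red-fruited: (35 − 54.5)² / 54.5 = 6.9771
  dwarf yellow-fruited: (49 − 54.5)² / 54.5 = 0.5550
χ² = 0.0413 + 10.1330 + 6.9771 + 0.5550 = 17.7064 ≈ 17.706
Degrees of freedom = 4 − 1 = 3; critical value at α = 0.01 is 11.345.
Since 17.706 > 11.345, we reject the null hypothesis — the data do not fit the 1:1:1:1 ratio.

17.706; not consistent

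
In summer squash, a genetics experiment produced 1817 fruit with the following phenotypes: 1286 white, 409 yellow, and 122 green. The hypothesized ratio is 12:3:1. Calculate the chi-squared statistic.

18.647

The 12:3:1 ratio has 16 parts, so with N = 1817 the expected counts are:
  white: 1817 × 12/16 = 1362.75
  yellow: 1817 × 3/16 = 340.6875
  green: 1817 × 1/16 = 113.5625
χ² = Σ (O − E)² / E
  white: (1286 − 1362.75)² / 1362.75 = 4.3226
  yellow: (409 − 340.6875)² / 340.6875 = 13.6976
  green: (122 − 113.5625)² / 113.5625 = 0.6269
χ² = 4.3226 + 13.6976 + 0.6269 = 18.6471 ≈ 18.647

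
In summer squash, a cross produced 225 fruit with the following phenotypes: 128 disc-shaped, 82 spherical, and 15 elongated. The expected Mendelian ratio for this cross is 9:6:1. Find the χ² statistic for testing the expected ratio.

The 9:6:1 ratio has 16 parts, so with N = 225 the expected counts are:
  disc-shaped: 225 × 9/16 = 126.5625
  spherical: 225 × 6/16 = 84.375
  elongated: 225 × 1/16 = 14.0625
χ² = Σ (O − E)² / E
  disc-shaped: (128 − 126.5625)² / 126.5625 = 0.0163
  spherical: (82 − 84.375)² / 84.375 = 0.0669
  elongated: (15 − 14.0625)² / 14.0625 = 0.0625
χ² = 0.0163 + 0.0669 + 0.0625 = 0.1457 ≈ 0.146

0.146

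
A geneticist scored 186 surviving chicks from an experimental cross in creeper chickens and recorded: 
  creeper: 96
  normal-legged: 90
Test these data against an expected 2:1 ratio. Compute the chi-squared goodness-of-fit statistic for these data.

Expected counts for N = 186 under a 2:1 ratio (total parts = 3):
  creeper: 186 × 2/3 = 124
  normal-legged: 186 × 1/3 = 62
χ² = Σ (O − E)² / E
  creeper: (96 − 124)² / 124 = 6.3226
  normal-legged: (90 − 62)² / 62 = 12.6452
χ² = 6.3226 + 12.6452 = 18.9678 ≈ 18.968

18.968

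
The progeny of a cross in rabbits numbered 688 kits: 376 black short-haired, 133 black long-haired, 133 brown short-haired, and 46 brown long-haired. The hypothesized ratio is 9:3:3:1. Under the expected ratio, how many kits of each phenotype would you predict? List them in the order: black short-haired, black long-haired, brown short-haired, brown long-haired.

387, 129, 129, 43

The 9:3:3:1 ratio has 16 parts, so with N = 688 the expected counts are:
  black short-haired: 688 × 9/16 = 387
  black long-haired: 688 × 3/16 = 129
  brown short-haired: 688 × 3/16 = 129
  brown long-haired: 688 × 1/16 = 43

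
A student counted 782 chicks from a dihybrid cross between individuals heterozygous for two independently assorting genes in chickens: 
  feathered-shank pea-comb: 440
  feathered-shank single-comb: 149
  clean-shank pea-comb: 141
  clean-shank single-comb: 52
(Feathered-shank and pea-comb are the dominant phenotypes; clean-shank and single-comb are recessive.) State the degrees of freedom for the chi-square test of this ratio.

3

A dihybrid F₂ with independent assortment and complete dominance at both loci gives a 9:3:3:1 phenotypic ratio.
A goodness-of-fit test with 4 phenotype classes has df = 4 − 1 = 3.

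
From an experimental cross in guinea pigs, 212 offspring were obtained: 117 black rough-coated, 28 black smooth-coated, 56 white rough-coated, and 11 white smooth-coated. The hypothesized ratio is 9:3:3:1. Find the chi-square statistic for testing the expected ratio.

Total ratio parts = 16. Expected numbers out of 212:
  black rough-coated: 212 × 9/16 = 119.25
  black smooth-coated: 212 × 3/16 = 39.75
  white rough-coated: 212 × 3/16 = 39.75
  white smooth-coated: 212 × 1/16 = 13.25
χ² = Σ (O − E)² / E
  black rough-coated: (117 − 119.25)² / 119.25 = 0.0425
  black smooth-coated: (28 − 39.75)² / 39.75 = 3.4733
  white rough-coated: (56 − 39.75)² / 39.75 = 6.6431
  white smooth-coated: (11 − 13.25)² / 13.25 = 0.3821
χ² = 0.0425 + 3.4733 + 6.6431 + 0.3821 = 10.541

10.541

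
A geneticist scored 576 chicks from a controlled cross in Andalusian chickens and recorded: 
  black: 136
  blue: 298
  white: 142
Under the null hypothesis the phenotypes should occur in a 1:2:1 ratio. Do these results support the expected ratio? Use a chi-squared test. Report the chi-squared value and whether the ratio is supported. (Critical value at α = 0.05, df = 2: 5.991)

0.819; consistent

Expected counts for N = 576 under a 1:2:1 ratio (total parts = 4):
  black: 576 × 1/4 = 144
  blue: 576 × 2/4 = 288
  white: 576 × 1/4 = 144
χ² = Σ (O − E)² / E
  black: (136 − 144)² / 144 = 0.4444
  blue: (298 − 288)² / 288 = 0.3472
  white: (142 − 144)² / 144 = 0.0278
χ² = 0.4444 + 0.3472 + 0.0278 = 0.8194 ≈ 0.819
Degrees of freedom = 3 − 1 = 2; critical value at α = 0.05 is 5.991.
Since 0.819 < 5.991, we fail to reject the null hypothesis — the data are consistent with the 1:2:1 ratio.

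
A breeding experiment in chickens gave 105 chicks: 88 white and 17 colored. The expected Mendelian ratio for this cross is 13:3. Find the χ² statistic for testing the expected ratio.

Under the 13:3 hypothesis (Σ ratio = 16, N = 105):
  white: 105 × 13/16 = 85.3125
  colored: 105 × 3/16 = 19.6875
χ² = Σ (O − E)² / E
  white: (88 − 85.3125)² / 85.3125 = 0.0847
  colored: (17 − 19.6875)² / 19.6875 = 0.3669
χ² = 0.0847 + 0.3669 = 0.4516 ≈ 0.452

0.452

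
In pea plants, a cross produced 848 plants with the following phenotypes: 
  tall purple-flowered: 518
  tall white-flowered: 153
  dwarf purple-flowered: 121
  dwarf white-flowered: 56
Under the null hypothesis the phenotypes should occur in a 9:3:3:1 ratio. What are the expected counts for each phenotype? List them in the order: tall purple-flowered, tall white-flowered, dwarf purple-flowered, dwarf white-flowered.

Under the 9:3:3:1 hypothesis (Σ ratio = 16, N = 848):
  tall purple-flowered: 848 × 9/16 = 477
  tall white-flowered: 848 × 3/16 = 159
  dwarf purple-flowered: 848 × 3/16 = 159
  dwarf white-flowered: 848 × 1/16 = 53

477, 159, 159, 53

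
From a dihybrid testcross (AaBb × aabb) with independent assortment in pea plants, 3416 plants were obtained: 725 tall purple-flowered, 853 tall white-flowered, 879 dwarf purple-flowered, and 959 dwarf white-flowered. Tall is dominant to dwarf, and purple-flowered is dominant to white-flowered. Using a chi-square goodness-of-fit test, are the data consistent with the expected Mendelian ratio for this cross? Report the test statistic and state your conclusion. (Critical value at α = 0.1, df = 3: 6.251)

33.129; not consistent

A dihybrid testcross with independent assortment gives a 1:1:1:1 ratio.
Under the 1:1:1:1 hypothesis (Σ ratio = 4, N = 3416):
  tall purple-flowered: 3416 × 1/4 = 854
  tall white-flowered: 3416 × 1/4 = 854
  dwarf purple-flowered: 3416 × 1/4 = 854
  dwarf white-flowered: 3416 × 1/4 = 854
χ² = Σ (O − E)² / E
  tall purple-flowered: (725 − 854)² / 854 = 19.4859
  tall white-flowered: (853 − 854)² / 854 = 0.0012
  dwarf purple-flowered: (879 − 854)² / 854 = 0.7319
  dwarf white-flowered: (959 − 854)² / 854 = 12.9098
χ² = 19.4859 + 0.0012 + 0.7319 + 12.9098 = 33.1288 ≈ 33.129
Degrees of freedom = 4 − 1 = 3; critical value at α = 0.1 is 6.251.
Since 33.129 > 6.251, we reject the null hypothesis — the data do not fit the 1:1:1:1 ratio.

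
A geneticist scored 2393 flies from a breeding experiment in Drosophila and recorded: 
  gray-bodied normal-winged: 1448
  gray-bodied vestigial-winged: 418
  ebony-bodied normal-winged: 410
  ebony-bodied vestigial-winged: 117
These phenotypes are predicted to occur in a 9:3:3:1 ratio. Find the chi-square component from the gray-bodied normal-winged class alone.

Under the 9:3:3:1 hypothesis (Σ ratio = 16, N = 2393):
  gray-bodied normal-winged: 2393 × 9/16 = 1346.0625
  gray-bodied vestigial-winged: 2393 × 3/16 = 448.6875
  ebony-bodied normal-winged: 2393 × 3/16 = 448.6875
  ebony-bodied vestigial-winged: 2393 × 1/16 = 149.5625
Contribution of gray-bodied normal-winged: (1448 − 1346.0625)² / 1346.0625 = 7.7197

7.720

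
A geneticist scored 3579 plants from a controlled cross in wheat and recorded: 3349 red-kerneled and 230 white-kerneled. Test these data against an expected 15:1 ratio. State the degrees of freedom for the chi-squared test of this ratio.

1

A goodness-of-fit test with 2 phenotype classes has df = 2 − 1 = 1.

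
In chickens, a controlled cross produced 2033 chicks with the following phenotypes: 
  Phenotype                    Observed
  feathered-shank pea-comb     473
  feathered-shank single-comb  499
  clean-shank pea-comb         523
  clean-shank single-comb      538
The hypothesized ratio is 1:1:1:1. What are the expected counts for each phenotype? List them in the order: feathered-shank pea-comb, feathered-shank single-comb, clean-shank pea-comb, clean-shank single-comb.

508.25, 508.25, 508.25, 508.25

Under the 1:1:1:1 hypothesis (Σ ratio = 4, N = 2033):
  feathered-shank pea-comb: 2033 × 1/4 = 508.25
  feathered-shank single-comb: 2033 × 1/4 = 508.25
  clean-shank pea-comb: 2033 × 1/4 = 508.25
  clean-shank single-comb: 2033 × 1/4 = 508.25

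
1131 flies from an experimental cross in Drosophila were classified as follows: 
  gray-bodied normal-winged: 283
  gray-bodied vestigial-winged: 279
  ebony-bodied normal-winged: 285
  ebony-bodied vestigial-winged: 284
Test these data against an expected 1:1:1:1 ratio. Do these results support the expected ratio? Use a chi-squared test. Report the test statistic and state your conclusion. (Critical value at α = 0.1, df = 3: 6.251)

The 1:1:1:1 ratio has 4 parts, so with N = 1131 the expected counts are:
  gray-bodied normal-winged: 1131 × 1/4 = 282.75
  gray-bodied vestigial-winged: 1131 × 1/4 = 282.75
  ebony-bodied normal-winged: 1131 × 1/4 = 282.75
  ebony-bodied vestigial-winged: 1131 × 1/4 = 282.75
χ² = Σ (O − E)² / E
  gray-bodied normal-winged: (283 − 282.75)² / 282.75 = 0.0002
  gray-bodied vestigial-winged: (279 − 282.75)² / 282.75 = 0.0497
  ebony-bodied normal-winged: (285 − 282.75)² / 282.75 = 0.0179
  ebony-bodied vestigial-winged: (284 − 282.75)² / 282.75 = 0.0055
χ² = 0.0002 + 0.0497 + 0.0179 + 0.0055 = 0.0733 ≈ 0.073
Degrees of freedom = 4 − 1 = 3; critical value at α = 0.1 is 6.251.
Since 0.073 < 6.251, we fail to reject the null hypothesis — the data are consistent with the 1:1:1:1 ratio.

0.073; consistent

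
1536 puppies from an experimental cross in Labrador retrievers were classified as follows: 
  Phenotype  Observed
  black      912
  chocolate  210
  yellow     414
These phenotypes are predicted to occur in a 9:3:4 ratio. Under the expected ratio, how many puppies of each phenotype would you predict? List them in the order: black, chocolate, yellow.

864, 288, 384

Expected counts for N = 1536 under a 9:3:4 ratio (total parts = 16):
  black: 1536 × 9/16 = 864
  chocolate: 1536 × 3/16 = 288
  yellow: 1536 × 4/16 = 384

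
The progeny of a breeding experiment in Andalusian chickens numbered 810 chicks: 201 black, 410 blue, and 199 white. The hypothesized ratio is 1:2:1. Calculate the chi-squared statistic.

0.133

Under the 1:2:1 hypothesis (Σ ratio = 4, N = 810):
  black: 810 × 1/4 = 202.5
  blue: 810 × 2/4 = 405
  white: 810 × 1/4 = 202.5
χ² = Σ (O − E)² / E
  black: (201 − 202.5)² / 202.5 = 0.0111
  blue: (410 − 405)² / 405 = 0.0617
  white: (199 − 202.5)² / 202.5 = 0.0605
χ² = 0.0111 + 0.0617 + 0.0605 = 0.1333 ≈ 0.133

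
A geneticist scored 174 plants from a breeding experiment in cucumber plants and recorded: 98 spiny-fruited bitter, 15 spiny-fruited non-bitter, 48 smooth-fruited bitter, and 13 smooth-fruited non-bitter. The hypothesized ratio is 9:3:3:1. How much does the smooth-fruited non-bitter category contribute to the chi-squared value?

0.415

Under the 9:3:3:1 hypothesis (Σ ratio = 16, N = 174):
  spiny-fruited bitter: 174 × 9/16 = 97.875
  spiny-fruited non-bitter: 174 × 3/16 = 32.625
  smooth-fruited bitter: 174 × 3/16 = 32.625
  smooth-fruited non-bitter: 174 × 1/16 = 10.875
Contribution of smooth-fruited non-bitter: (13 − 10.875)² / 10.875 = 0.4152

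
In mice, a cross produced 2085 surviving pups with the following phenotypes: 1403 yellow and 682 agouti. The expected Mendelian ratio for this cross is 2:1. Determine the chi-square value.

0.365

Expected counts for N = 2085 under a 2:1 ratio (total parts = 3):
  yellow: 2085 × 2/3 = 1390
  agouti: 2085 × 1/3 = 695
χ² = Σ (O − E)² / E
  yellow: (1403 − 1390)² / 1390 = 0.1216
  agouti: (682 − 695)² / 695 = 0.2432
χ² = 0.1216 + 0.2432 = 0.3648 ≈ 0.365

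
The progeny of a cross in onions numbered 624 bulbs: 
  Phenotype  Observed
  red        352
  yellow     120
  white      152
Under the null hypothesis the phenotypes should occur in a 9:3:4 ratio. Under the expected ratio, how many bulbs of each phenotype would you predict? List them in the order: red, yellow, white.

Expected counts for N = 624 under a 9:3:4 ratio (total parts = 16):
  red: 624 × 9/16 = 351
  yellow: 624 × 3/16 = 117
  white: 624 × 4/16 = 156

351, 117, 156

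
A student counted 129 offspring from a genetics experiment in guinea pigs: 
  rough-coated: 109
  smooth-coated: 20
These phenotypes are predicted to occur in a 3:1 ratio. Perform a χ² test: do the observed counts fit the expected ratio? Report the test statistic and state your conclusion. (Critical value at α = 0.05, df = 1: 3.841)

Total ratio parts = 4. Expected numbers out of 129:
  rough-coated: 129 × 3/4 = 96.75
  smooth-coated: 129 × 1/4 = 32.25
χ² = Σ (O − E)² / E
  rough-coated: (109 − 96.75)² / 96.75 = 1.5510
  smooth-coated: (20 − 32.25)² / 32.25 = 4.6531
χ² = 1.5510 + 4.6531 = 6.2041 ≈ 6.204
Degrees of freedom = 2 − 1 = 1; critical value at α = 0.05 is 3.841.
Since 6.204 > 3.841, we reject the null hypothesis — the data do not fit the 3:1 ratio.

6.204; not consistent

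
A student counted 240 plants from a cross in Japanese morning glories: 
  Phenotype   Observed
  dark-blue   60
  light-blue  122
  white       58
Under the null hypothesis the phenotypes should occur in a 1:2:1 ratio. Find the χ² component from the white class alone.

0.067

The 1:2:1 ratio has 4 parts, so with N = 240 the expected counts are:
  dark-blue: 240 × 1/4 = 60
  light-blue: 240 × 2/4 = 120
  white: 240 × 1/4 = 60
Contribution of white: (58 − 60)² / 60 = 0.0667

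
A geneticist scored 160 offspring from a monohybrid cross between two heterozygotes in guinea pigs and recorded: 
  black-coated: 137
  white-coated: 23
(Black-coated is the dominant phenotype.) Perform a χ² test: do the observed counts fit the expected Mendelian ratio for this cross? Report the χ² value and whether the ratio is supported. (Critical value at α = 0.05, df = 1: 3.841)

For a monohybrid cross between heterozygotes with complete dominance, the expected phenotypic ratio is 3:1.
Under the 3:1 hypothesis (Σ ratio = 4, N = 160):
  black-coated: 160 × 3/4 = 120
  white-coated: 160 × 1/4 = 40
χ² = Σ (O − E)² / E
  black-coated: (137 − 120)² / 120 = 2.4083
  white-coated: (23 − 40)² / 40 = 7.2250
χ² = 2.4083 + 7.2250 = 9.6333 ≈ 9.633
Degrees of freedom = 2 − 1 = 1; critical value at α = 0.05 is 3.841.
Since 9.633 > 3.841, we reject the null hypothesis — the data do not fit the 3:1 ratio.

9.633; not consistent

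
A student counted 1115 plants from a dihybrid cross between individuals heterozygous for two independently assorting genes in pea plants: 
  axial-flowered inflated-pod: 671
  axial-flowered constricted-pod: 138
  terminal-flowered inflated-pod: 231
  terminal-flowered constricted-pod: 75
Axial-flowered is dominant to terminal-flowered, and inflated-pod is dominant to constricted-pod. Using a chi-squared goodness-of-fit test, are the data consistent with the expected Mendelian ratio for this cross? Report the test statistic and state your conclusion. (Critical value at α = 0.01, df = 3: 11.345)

A dihybrid F₂ with independent assortment and complete dominance at both loci gives a 9:3:3:1 phenotypic ratio.
Under the 9:3:3:1 hypothesis (Σ ratio = 16, N = 1115):
  axial-flowered inflated-pod: 1115 × 9/16 = 627.1875
  axial-flowered constricted-pod: 1115 × 3/16 = 209.0625
  terminal-flowered inflated-pod: 1115 × 3/16 = 209.0625
  terminal-flowered constricted-pod: 1115 × 1/16 = 69.6875
χ² = Σ (O − E)² / E
  axial-flowered inflated-pod: (671 − 627.1875)² / 627.1875 = 3.0605
  axial-flowered constricted-pod: (138 − 209.0625)² / 209.0625 = 24.1549
  terminal-flowered inflated-pod: (231 − 209.0625)² / 209.0625 = 2.3020
  terminal-flowered constricted-pod: (75 − 69.6875)² / 69.6875 = 0.4050
χ² = 3.0605 + 24.1549 + 2.3020 + 0.4050 = 29.9224 ≈ 29.922
Degrees of freedom = 4 − 1 = 3; critical value at α = 0.01 is 11.345.
Since 29.922 > 11.345, we reject the null hypothesis — the data do not fit the 9:3:3:1 ratio.

29.922; not consistent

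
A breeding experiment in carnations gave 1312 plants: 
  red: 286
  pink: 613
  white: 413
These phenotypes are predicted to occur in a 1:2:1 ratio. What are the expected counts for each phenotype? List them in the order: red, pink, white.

328, 656, 328

Total ratio parts = 4. Expected numbers out of 1312:
  red: 1312 × 1/4 = 328
  pink: 1312 × 2/4 = 656
  white: 1312 × 1/4 = 328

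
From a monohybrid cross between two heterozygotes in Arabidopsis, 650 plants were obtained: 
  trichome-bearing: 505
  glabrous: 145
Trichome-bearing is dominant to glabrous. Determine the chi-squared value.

2.513

For a monohybrid cross between heterozygotes with complete dominance, the expected phenotypic ratio is 3:1.
The 3:1 ratio has 4 parts, so with N = 650 the expected counts are:
  trichome-bearing: 650 × 3/4 = 487.5
  glabrous: 650 × 1/4 = 162.5
χ² = Σ (O − E)² / E
  trichome-bearing: (505 − 487.5)² / 487.5 = 0.6282
  glabrous: (145 − 162.5)² / 162.5 = 1.8846
χ² = 0.6282 + 1.8846 = 2.5128 ≈ 2.513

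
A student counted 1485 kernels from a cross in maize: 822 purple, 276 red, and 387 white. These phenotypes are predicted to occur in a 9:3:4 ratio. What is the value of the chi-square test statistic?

Expected counts for N = 1485 under a 9:3:4 ratio (total parts = 16):
  purple: 1485 × 9/16 = 835.3125
  red: 1485 × 3/16 = 278.4375
  white: 1485 × 4/16 = 371.25
χ² = Σ (O − E)² / E
  purple: (822 − 835.3125)² / 835.3125 = 0.2122
  red: (276 − 278.4375)² / 278.4375 = 0.0213
  white: (387 − 371.25)² / 371.25 = 0.6682
χ² = 0.2122 + 0.0213 + 0.6682 = 0.9017 ≈ 0.902

0.902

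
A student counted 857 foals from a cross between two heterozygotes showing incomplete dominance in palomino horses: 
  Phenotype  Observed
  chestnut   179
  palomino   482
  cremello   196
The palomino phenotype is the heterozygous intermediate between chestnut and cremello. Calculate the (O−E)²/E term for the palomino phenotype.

6.680

With incomplete dominance, a heterozygote × heterozygote cross gives a 1:2:1 phenotypic ratio.
Total ratio parts = 4. Expected numbers out of 857:
  chestnut: 857 × 1/4 = 214.25
  palomino: 857 × 2/4 = 428.5
  cremello: 857 × 1/4 = 214.25
Contribution of palomino: (482 − 428.5)² / 428.5 = 6.6797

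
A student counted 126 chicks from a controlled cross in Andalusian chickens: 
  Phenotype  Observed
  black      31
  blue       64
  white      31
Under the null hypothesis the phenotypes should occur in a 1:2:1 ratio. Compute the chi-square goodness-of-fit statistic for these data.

0.032

The 1:2:1 ratio has 4 parts, so with N = 126 the expected counts are:
  black: 126 × 1/4 = 31.5
  blue: 126 × 2/4 = 63
  white: 126 × 1/4 = 31.5
χ² = Σ (O − E)² / E
  black: (31 − 31.5)² / 31.5 = 0.0079
  blue: (64 − 63)² / 63 = 0.0159
  white: (31 − 31.5)² / 31.5 = 0.0079
χ² = 0.0079 + 0.0159 + 0.0079 = 0.0317 ≈ 0.032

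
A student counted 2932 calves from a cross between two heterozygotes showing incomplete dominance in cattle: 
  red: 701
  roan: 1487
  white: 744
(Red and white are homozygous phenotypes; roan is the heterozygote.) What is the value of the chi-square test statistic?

1.863

With incomplete dominance, a heterozygote × heterozygote cross gives a 1:2:1 phenotypic ratio.
Expected counts for N = 2932 under a 1:2:1 ratio (total parts = 4):
  red: 2932 × 1/4 = 733
  roan: 2932 × 2/4 = 1466
  white: 2932 × 1/4 = 733
χ² = Σ (O − E)² / E
  red: (701 − 733)² / 733 = 1.3970
  roan: (1487 − 1466)² / 1466 = 0.3008
  white: (744 − 733)² / 733 = 0.1651
χ² = 1.3970 + 0.3008 + 0.1651 = 1.8629 ≈ 1.863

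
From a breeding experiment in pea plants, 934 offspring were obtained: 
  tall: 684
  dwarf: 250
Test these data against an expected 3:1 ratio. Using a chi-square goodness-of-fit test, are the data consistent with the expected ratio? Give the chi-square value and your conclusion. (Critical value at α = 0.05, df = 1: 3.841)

1.555; consistent

Total ratio parts = 4. Expected numbers out of 934:
  tall: 934 × 3/4 = 700.5
  dwarf: 934 × 1/4 = 233.5
χ² = Σ (O − E)² / E
  tall: (684 − 700.5)² / 700.5 = 0.3887
  dwarf: (250 − 233.5)² / 233.5 = 1.1660
χ² = 0.3887 + 1.1660 = 1.5547 ≈ 1.555
Degrees of freedom = 2 − 1 = 1; critical value at α = 0.05 is 3.841.
Since 1.555 < 3.841, we fail to reject the null hypothesis — the data are consistent with the 3:1 ratio.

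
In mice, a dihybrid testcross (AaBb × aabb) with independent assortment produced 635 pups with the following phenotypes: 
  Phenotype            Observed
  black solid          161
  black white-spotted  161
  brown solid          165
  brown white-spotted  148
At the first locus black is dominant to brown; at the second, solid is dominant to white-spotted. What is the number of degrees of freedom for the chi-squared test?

A dihybrid testcross with independent assortment gives a 1:1:1:1 ratio.
A goodness-of-fit test with 4 phenotype classes has df = 4 − 1 = 3.

3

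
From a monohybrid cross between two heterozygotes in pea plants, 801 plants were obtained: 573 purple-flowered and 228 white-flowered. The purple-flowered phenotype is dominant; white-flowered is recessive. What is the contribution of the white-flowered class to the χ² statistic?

For a monohybrid cross between heterozygotes with complete dominance, the expected phenotypic ratio is 3:1.
Expected counts for N = 801 under a 3:1 ratio (total parts = 4):
  purple-flowered: 801 × 3/4 = 600.75
  white-flowered: 801 × 1/4 = 200.25
Contribution of white-flowered: (228 − 200.25)² / 200.25 = 3.8455

3.846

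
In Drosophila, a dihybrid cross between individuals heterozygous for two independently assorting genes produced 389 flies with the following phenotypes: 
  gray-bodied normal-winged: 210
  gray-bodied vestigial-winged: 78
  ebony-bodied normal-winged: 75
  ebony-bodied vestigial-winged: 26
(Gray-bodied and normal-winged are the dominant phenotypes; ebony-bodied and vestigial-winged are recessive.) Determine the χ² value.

0.882

A dihybrid F₂ with independent assortment and complete dominance at both loci gives a 9:3:3:1 phenotypic ratio.
Expected counts for N = 389 under a 9:3:3:1 ratio (total parts = 16):
  gray-bodied normal-winged: 389 × 9/16 = 218.8125
  gray-bodied vestigial-winged: 389 × 3/16 = 72.9375
  ebony-bodied normal-winged: 389 × 3/16 = 72.9375
  ebony-bodied vestigial-winged: 389 × 1/16 = 24.3125
χ² = Σ (O − E)² / E
  gray-bodied normal-winged: (210 − 218.8125)² / 218.8125 = 0.3549
  gray-bodied vestigial-winged: (78 − 72.9375)² / 72.9375 = 0.3514
  ebony-bodied normal-winged: (75 − 72.9375)² / 72.9375 = 0.0583
  ebony-bodied vestigial-winged: (26 − 24.3125)² / 24.3125 = 0.1171
χ² = 0.3549 + 0.3514 + 0.0583 + 0.1171 = 0.8817 ≈ 0.882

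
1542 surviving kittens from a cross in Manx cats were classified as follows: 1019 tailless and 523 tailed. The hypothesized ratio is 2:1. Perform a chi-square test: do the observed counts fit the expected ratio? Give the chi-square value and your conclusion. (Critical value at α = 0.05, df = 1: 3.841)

0.236; consistent

The 2:1 ratio has 3 parts, so with N = 1542 the expected counts are:
  tailless: 1542 × 2/3 = 1028
  tailed: 1542 × 1/3 = 514
χ² = Σ (O − E)² / E
  tailless: (1019 − 1028)² / 1028 = 0.0788
  tailed: (523 − 514)² / 514 = 0.1576
χ² = 0.0788 + 0.1576 = 0.2364 ≈ 0.236
Degrees of freedom = 2 − 1 = 1; critical value at α = 0.05 is 3.841.
Since 0.236 < 3.841, we fail to reject the null hypothesis — the data are consistent with the 2:1 ratio.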